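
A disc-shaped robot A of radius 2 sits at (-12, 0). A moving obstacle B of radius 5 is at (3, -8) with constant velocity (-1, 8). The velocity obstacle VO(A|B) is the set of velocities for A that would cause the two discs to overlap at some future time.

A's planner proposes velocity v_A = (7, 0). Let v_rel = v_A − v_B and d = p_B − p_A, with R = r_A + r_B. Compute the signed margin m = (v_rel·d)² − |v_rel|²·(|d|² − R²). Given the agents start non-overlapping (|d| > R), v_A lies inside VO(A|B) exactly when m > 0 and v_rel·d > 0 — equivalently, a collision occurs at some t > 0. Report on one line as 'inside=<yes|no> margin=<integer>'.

d = (15, -8),  |d|² = 289;  R = 2+5 = 7,  c = 289−7² = 240
v_rel = (8, -8),  |v_rel|² = 128;  v_rel·d = (8)·(15) + (-8)·(-8) = 184
128·t² − 368·t + 240 = 0  ⇒  m = 184² − 128·240 = 3136
m = 3136 > 0,  v_rel·d = 184 > 0  ⇒  inside

inside=yes margin=3136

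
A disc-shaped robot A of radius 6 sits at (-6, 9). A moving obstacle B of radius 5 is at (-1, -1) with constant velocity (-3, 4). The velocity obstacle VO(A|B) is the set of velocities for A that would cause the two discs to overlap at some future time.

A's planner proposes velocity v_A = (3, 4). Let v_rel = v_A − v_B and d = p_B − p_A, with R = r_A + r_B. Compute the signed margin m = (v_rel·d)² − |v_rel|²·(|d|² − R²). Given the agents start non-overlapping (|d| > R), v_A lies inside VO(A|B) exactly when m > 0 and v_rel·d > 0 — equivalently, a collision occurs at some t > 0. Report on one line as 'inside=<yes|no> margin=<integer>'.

d = (5, -10),  |d|² = 125;  R = 6+5 = 11,  c = 125−11² = 4
v_rel = (6, 0),  |v_rel|² = 36;  v_rel·d = (6)·(5) + (0)·(-10) = 30
36·t² − 60·t + 4 = 0  ⇒  m = 30² − 36·4 = 756
m = 756 > 0,  v_rel·d = 30 > 0  ⇒  inside

inside=yes margin=756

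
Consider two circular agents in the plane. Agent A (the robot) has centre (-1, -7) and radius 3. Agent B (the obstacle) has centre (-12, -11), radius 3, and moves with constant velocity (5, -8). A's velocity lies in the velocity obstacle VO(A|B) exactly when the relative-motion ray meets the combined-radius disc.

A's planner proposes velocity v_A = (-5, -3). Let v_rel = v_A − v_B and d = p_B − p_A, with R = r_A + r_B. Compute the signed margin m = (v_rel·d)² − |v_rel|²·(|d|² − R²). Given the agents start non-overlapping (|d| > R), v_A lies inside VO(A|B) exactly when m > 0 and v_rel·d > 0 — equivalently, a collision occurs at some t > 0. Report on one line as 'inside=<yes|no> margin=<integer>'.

d = (-11, -4),  |d|² = 137;  R = 3+3 = 6,  c = 137−6² = 101
v_rel = (-10, 5),  |v_rel|² = 125;  v_rel·d = (-10)·(-11) + (5)·(-4) = 90
125·t² − 180·t + 101 = 0  ⇒  m = 90² − 125·101 = -4525
m = -4525 < 0,  v_rel·d = 90 > 0  ⇒  outside

inside=no margin=-4525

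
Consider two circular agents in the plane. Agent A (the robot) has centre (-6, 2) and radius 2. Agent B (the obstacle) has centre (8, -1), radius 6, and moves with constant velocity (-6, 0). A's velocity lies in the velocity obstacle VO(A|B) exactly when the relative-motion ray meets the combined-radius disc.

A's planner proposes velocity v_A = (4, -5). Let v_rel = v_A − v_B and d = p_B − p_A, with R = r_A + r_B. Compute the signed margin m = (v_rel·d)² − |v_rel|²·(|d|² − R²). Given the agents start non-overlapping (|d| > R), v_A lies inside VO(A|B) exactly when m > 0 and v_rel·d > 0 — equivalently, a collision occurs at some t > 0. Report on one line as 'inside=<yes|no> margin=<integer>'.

d = (14, -3),  |d|² = 205;  R = 2+6 = 8,  c = 205−8² = 141
v_rel = (10, -5),  |v_rel|² = 125;  v_rel·d = (10)·(14) + (-5)·(-3) = 155
125·t² − 310·t + 141 = 0  ⇒  m = 155² − 125·141 = 6400
m = 6400 > 0,  v_rel·d = 155 > 0  ⇒  inside

inside=yes margin=6400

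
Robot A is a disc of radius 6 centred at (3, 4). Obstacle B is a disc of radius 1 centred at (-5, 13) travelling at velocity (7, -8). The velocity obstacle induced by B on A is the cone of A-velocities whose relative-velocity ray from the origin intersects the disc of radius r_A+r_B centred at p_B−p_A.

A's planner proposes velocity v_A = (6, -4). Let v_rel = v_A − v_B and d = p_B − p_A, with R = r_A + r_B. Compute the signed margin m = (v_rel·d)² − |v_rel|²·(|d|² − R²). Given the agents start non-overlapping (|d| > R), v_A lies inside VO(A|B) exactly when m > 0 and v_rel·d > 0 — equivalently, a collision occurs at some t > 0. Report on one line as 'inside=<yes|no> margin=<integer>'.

d = (-8, 9),  |d|² = 145;  R = 6+1 = 7,  c = 145−7² = 96
v_rel = (-1, 4),  |v_rel|² = 17;  v_rel·d = (-1)·(-8) + (4)·(9) = 44
17·t² − 88·t + 96 = 0  ⇒  m = 44² − 17·96 = 304
m = 304 > 0,  v_rel·d = 44 > 0  ⇒  inside

inside=yes margin=304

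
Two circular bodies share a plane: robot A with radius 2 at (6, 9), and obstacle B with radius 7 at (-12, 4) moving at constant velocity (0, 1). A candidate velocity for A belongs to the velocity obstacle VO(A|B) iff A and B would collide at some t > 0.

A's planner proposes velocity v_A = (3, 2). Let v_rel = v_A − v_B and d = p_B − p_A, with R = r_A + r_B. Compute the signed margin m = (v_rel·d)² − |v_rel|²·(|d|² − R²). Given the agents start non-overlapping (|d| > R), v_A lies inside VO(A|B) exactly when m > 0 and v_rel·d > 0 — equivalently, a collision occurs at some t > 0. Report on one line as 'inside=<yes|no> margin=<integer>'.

d = (-18, -5),  |d|² = 349;  R = 2+7 = 9,  c = 349−9² = 268
v_rel = (3, 1),  |v_rel|² = 10;  v_rel·d = (3)·(-18) + (1)·(-5) = -59
10·t² + 118·t + 268 = 0  ⇒  m = (-59)² − 10·268 = 801
m = 801 > 0,  v_rel·d = -59 < 0  ⇒  outside

inside=no margin=801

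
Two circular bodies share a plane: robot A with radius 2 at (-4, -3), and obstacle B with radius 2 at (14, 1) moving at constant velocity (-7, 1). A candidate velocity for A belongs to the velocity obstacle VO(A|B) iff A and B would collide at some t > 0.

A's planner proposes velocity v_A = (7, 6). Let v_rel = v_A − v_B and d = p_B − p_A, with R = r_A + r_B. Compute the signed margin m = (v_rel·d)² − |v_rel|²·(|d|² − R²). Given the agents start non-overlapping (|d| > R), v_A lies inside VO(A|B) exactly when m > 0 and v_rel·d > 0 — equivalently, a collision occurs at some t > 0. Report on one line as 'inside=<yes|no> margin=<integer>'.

d = (18, 4),  |d|² = 340;  R = 2+2 = 4,  c = 340−4² = 324
v_rel = (14, 5),  |v_rel|² = 221;  v_rel·d = (14)·(18) + (5)·(4) = 272
221·t² − 544·t + 324 = 0  ⇒  m = 272² − 221·324 = 2380
m = 2380 > 0,  v_rel·d = 272 > 0  ⇒  inside

inside=yes margin=2380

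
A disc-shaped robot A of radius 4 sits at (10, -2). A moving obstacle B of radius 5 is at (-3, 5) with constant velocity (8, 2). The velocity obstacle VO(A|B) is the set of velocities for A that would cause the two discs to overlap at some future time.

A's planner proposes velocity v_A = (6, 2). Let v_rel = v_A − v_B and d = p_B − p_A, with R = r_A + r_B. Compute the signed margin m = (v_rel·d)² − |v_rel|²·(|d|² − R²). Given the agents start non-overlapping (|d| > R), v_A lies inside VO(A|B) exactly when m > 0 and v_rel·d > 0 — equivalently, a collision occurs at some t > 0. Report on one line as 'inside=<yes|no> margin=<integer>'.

d = (-13, 7),  |d|² = 218;  R = 4+5 = 9,  c = 218−9² = 137
v_rel = (-2, 0),  |v_rel|² = 4;  v_rel·d = (-2)·(-13) + (0)·(7) = 26
4·t² − 52·t + 137 = 0  ⇒  m = 26² − 4·137 = 128
m = 128 > 0,  v_rel·d = 26 > 0  ⇒  inside

inside=yes margin=128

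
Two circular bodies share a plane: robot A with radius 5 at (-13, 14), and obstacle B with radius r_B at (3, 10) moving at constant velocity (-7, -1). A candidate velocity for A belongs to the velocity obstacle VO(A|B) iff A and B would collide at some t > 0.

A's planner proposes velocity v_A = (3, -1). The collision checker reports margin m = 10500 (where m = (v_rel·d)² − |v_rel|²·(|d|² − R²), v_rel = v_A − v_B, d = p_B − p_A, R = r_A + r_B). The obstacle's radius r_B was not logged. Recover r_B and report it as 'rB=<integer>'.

m = 10500
d = (16, -4);  v_rel = (10, 0),  |v_rel|² = 100
v_rel×d = (10)·(-4) − (0)·(16) = -40
since m = R²·100 − (-40)²:  R² = (1600 + 10500) / 100 = 121
R = √121 = 11  ⇒  r_B = 11 − 5 = 6

rB=6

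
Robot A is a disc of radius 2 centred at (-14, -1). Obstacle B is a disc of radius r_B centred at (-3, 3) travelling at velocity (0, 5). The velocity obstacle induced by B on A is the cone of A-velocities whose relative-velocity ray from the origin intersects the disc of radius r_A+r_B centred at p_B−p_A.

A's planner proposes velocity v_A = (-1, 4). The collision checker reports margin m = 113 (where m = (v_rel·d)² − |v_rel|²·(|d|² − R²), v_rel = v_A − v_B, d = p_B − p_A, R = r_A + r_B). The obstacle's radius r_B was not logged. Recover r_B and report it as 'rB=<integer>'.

m = 113
d = (11, 4);  v_rel = (-1, -1),  |v_rel|² = 2
v_rel×d = (-1)·(4) − (-1)·(11) = 7
since m = R²·2 − 7²:  R² = (49 + 113) / 2 = 81
R = √81 = 9  ⇒  r_B = 9 − 2 = 7

rB=7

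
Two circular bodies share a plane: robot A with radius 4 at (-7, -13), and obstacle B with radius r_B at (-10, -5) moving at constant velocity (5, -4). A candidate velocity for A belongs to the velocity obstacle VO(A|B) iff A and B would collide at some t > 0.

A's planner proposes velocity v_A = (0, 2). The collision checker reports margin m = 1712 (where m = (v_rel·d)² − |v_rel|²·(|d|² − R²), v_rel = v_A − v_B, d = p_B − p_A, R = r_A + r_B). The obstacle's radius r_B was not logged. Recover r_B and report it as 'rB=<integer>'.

m = 1712
d = (-3, 8);  v_rel = (-5, 6),  |v_rel|² = 61
v_rel×d = (-5)·(8) − (6)·(-3) = -22
since m = R²·61 − (-22)²:  R² = (484 + 1712) / 61 = 36
R = √36 = 6  ⇒  r_B = 6 − 4 = 2

rB=2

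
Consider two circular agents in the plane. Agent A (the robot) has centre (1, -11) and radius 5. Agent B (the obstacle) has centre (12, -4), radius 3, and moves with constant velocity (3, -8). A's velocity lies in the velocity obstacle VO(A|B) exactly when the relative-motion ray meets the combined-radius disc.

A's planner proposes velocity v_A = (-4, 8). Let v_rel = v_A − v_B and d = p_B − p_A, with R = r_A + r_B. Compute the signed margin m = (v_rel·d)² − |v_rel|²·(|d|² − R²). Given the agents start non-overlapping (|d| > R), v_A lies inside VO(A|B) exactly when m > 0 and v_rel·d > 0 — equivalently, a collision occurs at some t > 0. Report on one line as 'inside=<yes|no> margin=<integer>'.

d = (11, 7),  |d|² = 170;  R = 5+3 = 8,  c = 170−8² = 106
v_rel = (-7, 16),  |v_rel|² = 305;  v_rel·d = (-7)·(11) + (16)·(7) = 35
305·t² − 70·t + 106 = 0  ⇒  m = 35² − 305·106 = -31105
m = -31105 < 0,  v_rel·d = 35 > 0  ⇒  outside

inside=no margin=-31105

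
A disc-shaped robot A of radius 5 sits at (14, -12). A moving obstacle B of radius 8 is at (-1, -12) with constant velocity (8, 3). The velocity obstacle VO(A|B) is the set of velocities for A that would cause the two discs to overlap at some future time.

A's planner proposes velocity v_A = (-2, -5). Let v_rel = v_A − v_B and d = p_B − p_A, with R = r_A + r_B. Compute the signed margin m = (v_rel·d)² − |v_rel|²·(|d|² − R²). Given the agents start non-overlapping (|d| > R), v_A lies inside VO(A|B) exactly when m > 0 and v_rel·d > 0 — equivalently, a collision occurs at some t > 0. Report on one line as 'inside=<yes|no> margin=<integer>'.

d = (-15, 0),  |d|² = 225;  R = 5+8 = 13,  c = 225−13² = 56
v_rel = (-10, -8),  |v_rel|² = 164;  v_rel·d = (-10)·(-15) + (-8)·(0) = 150
164·t² − 300·t + 56 = 0  ⇒  m = 150² − 164·56 = 13316
m = 13316 > 0,  v_rel·d = 150 > 0  ⇒  inside

inside=yes margin=13316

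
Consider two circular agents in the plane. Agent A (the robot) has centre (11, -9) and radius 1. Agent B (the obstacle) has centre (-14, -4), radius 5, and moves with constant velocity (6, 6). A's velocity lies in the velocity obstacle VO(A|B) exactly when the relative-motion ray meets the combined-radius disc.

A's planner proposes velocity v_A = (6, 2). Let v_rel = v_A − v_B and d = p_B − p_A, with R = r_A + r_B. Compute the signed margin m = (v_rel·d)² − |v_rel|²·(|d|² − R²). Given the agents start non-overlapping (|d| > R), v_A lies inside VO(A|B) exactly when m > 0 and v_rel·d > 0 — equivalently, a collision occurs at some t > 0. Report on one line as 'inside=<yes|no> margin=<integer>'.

d = (-25, 5),  |d|² = 650;  R = 1+5 = 6,  c = 650−6² = 614
v_rel = (0, -4),  |v_rel|² = 16;  v_rel·d = (0)·(-25) + (-4)·(5) = -20
16·t² + 40·t + 614 = 0  ⇒  m = (-20)² − 16·614 = -9424
m = -9424 < 0,  v_rel·d = -20 < 0  ⇒  outside

inside=no margin=-9424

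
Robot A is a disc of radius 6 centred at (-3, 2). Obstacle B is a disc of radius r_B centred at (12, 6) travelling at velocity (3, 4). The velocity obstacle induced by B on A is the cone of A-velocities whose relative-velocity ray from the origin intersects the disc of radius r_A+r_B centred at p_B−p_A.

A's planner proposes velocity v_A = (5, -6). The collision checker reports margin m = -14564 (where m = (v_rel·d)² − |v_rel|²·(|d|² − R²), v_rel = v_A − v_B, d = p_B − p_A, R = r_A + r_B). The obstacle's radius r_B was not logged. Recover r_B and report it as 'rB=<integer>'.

m = -14564
d = (15, 4);  v_rel = (2, -10),  |v_rel|² = 104
v_rel×d = (2)·(4) − (-10)·(15) = 158
since m = R²·104 − 158²:  R² = (24964 + -14564) / 104 = 100
R = √100 = 10  ⇒  r_B = 10 − 6 = 4

rB=4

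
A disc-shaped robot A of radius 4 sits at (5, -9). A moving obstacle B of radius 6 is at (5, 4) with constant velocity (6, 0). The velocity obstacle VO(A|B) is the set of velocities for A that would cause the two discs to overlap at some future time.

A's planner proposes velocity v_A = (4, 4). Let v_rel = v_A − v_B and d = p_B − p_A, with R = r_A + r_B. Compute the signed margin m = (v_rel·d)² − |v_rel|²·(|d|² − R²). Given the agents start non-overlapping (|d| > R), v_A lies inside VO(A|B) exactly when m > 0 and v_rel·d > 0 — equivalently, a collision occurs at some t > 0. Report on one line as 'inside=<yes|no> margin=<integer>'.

d = (0, 13),  |d|² = 169;  R = 4+6 = 10,  c = 169−10² = 69
v_rel = (-2, 4),  |v_rel|² = 20;  v_rel·d = (-2)·(0) + (4)·(13) = 52
20·t² − 104·t + 69 = 0  ⇒  m = 52² − 20·69 = 1324
m = 1324 > 0,  v_rel·d = 52 > 0  ⇒  inside

inside=yes margin=1324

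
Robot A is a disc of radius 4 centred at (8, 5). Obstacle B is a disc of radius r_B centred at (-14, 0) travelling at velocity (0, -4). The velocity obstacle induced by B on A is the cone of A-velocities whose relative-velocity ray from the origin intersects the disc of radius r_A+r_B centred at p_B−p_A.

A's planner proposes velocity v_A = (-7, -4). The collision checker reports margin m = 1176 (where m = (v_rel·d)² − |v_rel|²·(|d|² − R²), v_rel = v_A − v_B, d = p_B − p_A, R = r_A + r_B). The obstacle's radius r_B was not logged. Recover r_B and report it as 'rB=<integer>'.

m = 1176
d = (-22, -5);  v_rel = (-7, 0),  |v_rel|² = 49
v_rel×d = (-7)·(-5) − (0)·(-22) = 35
since m = R²·49 − 35²:  R² = (1225 + 1176) / 49 = 49
R = √49 = 7  ⇒  r_B = 7 − 4 = 3

rB=3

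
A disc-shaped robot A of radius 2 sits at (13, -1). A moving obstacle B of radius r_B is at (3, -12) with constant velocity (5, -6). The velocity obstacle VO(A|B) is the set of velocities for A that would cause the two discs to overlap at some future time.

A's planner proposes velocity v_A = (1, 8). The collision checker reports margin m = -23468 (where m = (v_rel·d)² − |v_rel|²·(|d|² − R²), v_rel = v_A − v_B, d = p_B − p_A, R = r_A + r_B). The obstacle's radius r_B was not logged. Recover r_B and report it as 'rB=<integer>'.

m = -23468
d = (-10, -11);  v_rel = (-4, 14),  |v_rel|² = 212
v_rel×d = (-4)·(-11) − (14)·(-10) = 184
since m = R²·212 − 184²:  R² = (33856 + -23468) / 212 = 49
R = √49 = 7  ⇒  r_B = 7 − 2 = 5

rB=5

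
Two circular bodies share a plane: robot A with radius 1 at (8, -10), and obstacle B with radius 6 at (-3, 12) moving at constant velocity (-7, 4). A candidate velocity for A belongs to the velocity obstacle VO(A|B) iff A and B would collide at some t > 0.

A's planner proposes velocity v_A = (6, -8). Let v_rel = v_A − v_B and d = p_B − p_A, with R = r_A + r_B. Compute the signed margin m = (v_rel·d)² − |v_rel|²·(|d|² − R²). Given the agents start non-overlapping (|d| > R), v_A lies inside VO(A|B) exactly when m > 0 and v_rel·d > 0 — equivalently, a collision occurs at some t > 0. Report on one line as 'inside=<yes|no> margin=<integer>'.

d = (-11, 22),  |d|² = 605;  R = 1+6 = 7,  c = 605−7² = 556
v_rel = (13, -12),  |v_rel|² = 313;  v_rel·d = (13)·(-11) + (-12)·(22) = -407
313·t² + 814·t + 556 = 0  ⇒  m = (-407)² − 313·556 = -8379
m = -8379 < 0,  v_rel·d = -407 < 0  ⇒  outside

inside=no margin=-8379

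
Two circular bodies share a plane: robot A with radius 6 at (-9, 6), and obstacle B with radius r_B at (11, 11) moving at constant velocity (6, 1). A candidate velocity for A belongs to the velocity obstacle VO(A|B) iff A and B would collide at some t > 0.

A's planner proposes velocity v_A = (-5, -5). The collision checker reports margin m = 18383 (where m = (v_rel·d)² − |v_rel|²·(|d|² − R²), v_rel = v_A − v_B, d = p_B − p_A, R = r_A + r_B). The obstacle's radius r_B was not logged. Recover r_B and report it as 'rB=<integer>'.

m = 18383
d = (20, 5);  v_rel = (-11, -6),  |v_rel|² = 157
v_rel×d = (-11)·(5) − (-6)·(20) = 65
since m = R²·157 − 65²:  R² = (4225 + 18383) / 157 = 144
R = √144 = 12  ⇒  r_B = 12 − 6 = 6

rB=6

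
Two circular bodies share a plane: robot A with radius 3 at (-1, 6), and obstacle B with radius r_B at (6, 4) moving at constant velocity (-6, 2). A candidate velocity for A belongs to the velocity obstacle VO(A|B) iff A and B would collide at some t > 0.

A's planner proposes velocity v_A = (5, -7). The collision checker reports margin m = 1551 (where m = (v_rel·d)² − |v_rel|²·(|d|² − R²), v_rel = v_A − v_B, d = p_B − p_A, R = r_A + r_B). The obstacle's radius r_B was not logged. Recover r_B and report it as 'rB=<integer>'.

m = 1551
d = (7, -2);  v_rel = (11, -9),  |v_rel|² = 202
v_rel×d = (11)·(-2) − (-9)·(7) = 41
since m = R²·202 − 41²:  R² = (1681 + 1551) / 202 = 16
R = √16 = 4  ⇒  r_B = 4 − 3 = 1

rB=1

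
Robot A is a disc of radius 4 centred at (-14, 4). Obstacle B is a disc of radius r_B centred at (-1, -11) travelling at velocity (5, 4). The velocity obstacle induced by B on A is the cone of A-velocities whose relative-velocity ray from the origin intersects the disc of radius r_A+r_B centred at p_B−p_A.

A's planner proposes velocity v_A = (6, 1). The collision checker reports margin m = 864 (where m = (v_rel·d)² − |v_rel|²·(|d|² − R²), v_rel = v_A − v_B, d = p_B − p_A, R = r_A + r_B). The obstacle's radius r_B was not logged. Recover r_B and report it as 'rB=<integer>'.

m = 864
d = (13, -15);  v_rel = (1, -3),  |v_rel|² = 10
v_rel×d = (1)·(-15) − (-3)·(13) = 24
since m = R²·10 − 24²:  R² = (576 + 864) / 10 = 144
R = √144 = 12  ⇒  r_B = 12 − 4 = 8

rB=8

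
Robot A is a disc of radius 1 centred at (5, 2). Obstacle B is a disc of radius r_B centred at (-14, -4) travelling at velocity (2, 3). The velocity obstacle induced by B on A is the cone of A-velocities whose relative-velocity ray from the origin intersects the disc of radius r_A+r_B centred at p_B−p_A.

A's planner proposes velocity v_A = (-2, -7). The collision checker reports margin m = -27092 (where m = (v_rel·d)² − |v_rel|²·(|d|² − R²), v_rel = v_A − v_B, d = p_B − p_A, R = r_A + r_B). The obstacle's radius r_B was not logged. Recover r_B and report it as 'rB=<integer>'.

m = -27092
d = (-19, -6);  v_rel = (-4, -10),  |v_rel|² = 116
v_rel×d = (-4)·(-6) − (-10)·(-19) = -166
since m = R²·116 − (-166)²:  R² = (27556 + -27092) / 116 = 4
R = √4 = 2  ⇒  r_B = 2 − 1 = 1

rB=1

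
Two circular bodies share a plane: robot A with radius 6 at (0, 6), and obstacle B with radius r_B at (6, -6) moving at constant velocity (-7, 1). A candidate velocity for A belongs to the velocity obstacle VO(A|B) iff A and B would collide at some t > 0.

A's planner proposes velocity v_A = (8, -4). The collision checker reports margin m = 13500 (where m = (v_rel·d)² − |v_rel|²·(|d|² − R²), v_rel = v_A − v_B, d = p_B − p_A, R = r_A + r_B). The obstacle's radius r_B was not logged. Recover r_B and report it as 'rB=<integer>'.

m = 13500
d = (6, -12);  v_rel = (15, -5),  |v_rel|² = 250
v_rel×d = (15)·(-12) − (-5)·(6) = -150
since m = R²·250 − (-150)²:  R² = (22500 + 13500) / 250 = 144
R = √144 = 12  ⇒  r_B = 12 − 6 = 6

rB=6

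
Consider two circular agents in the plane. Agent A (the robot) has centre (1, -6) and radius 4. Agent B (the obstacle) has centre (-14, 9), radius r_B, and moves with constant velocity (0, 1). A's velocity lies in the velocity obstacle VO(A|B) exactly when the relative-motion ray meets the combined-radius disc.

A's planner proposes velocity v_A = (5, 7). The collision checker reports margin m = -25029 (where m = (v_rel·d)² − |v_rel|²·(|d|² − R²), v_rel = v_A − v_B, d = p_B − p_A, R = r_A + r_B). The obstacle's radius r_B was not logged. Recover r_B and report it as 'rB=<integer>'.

m = -25029
d = (-15, 15);  v_rel = (5, 6),  |v_rel|² = 61
v_rel×d = (5)·(15) − (6)·(-15) = 165
since m = R²·61 − 165²:  R² = (27225 + -25029) / 61 = 36
R = √36 = 6  ⇒  r_B = 6 − 4 = 2

rB=2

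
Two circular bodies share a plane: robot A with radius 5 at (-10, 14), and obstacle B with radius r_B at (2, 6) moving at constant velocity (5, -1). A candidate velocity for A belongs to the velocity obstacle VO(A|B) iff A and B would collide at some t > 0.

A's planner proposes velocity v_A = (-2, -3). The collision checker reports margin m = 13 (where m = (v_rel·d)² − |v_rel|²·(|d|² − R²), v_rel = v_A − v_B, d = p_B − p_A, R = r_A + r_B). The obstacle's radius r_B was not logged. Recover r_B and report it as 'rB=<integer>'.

m = 13
d = (12, -8);  v_rel = (-7, -2),  |v_rel|² = 53
v_rel×d = (-7)·(-8) − (-2)·(12) = 80
since m = R²·53 − 80²:  R² = (6400 + 13) / 53 = 121
R = √121 = 11  ⇒  r_B = 11 − 5 = 6

rB=6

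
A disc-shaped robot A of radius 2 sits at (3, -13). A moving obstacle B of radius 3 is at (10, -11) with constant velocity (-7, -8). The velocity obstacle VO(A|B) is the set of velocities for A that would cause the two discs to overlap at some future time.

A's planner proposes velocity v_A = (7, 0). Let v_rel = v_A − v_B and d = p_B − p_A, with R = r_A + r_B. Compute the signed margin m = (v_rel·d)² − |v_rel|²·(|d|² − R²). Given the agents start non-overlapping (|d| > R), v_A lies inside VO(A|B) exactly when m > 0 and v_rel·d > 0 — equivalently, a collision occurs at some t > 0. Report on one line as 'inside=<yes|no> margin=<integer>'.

d = (7, 2),  |d|² = 53;  R = 2+3 = 5,  c = 53−5² = 28
v_rel = (14, 8),  |v_rel|² = 260;  v_rel·d = (14)·(7) + (8)·(2) = 114
260·t² − 228·t + 28 = 0  ⇒  m = 114² − 260·28 = 5716
m = 5716 > 0,  v_rel·d = 114 > 0  ⇒  inside

inside=yes margin=5716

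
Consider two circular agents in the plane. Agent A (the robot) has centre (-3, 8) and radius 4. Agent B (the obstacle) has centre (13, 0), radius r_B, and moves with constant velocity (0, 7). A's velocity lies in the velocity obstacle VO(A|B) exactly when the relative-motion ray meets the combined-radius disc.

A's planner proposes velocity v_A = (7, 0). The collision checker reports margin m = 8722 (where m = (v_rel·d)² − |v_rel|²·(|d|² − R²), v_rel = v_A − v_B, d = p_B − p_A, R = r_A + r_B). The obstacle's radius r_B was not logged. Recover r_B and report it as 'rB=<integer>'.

m = 8722
d = (16, -8);  v_rel = (7, -7),  |v_rel|² = 98
v_rel×d = (7)·(-8) − (-7)·(16) = 56
since m = R²·98 − 56²:  R² = (3136 + 8722) / 98 = 121
R = √121 = 11  ⇒  r_B = 11 − 4 = 7

rB=7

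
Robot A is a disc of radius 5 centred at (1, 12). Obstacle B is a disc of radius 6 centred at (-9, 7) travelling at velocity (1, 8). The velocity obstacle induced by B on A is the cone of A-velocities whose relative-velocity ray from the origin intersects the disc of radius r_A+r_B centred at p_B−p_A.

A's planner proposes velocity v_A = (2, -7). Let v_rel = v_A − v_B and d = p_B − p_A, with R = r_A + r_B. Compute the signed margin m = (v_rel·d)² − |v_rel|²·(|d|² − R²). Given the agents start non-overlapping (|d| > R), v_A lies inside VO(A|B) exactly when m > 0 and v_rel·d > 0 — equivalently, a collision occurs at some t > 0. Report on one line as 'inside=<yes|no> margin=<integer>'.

d = (-10, -5),  |d|² = 125;  R = 5+6 = 11,  c = 125−11² = 4
v_rel = (1, -15),  |v_rel|² = 226;  v_rel·d = (1)·(-10) + (-15)·(-5) = 65
226·t² − 130·t + 4 = 0  ⇒  m = 65² − 226·4 = 3321
m = 3321 > 0,  v_rel·d = 65 > 0  ⇒  inside

inside=yes margin=3321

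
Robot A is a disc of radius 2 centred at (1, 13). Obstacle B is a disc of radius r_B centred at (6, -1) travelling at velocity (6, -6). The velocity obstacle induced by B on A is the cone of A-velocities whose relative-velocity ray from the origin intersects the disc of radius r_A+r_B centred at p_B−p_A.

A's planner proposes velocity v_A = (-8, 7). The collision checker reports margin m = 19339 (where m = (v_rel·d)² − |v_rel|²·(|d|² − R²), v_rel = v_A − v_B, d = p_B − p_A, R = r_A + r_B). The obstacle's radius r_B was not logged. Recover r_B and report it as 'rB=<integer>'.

m = 19339
d = (5, -14);  v_rel = (-14, 13),  |v_rel|² = 365
v_rel×d = (-14)·(-14) − (13)·(5) = 131
since m = R²·365 − 131²:  R² = (17161 + 19339) / 365 = 100
R = √100 = 10  ⇒  r_B = 10 − 2 = 8

rB=8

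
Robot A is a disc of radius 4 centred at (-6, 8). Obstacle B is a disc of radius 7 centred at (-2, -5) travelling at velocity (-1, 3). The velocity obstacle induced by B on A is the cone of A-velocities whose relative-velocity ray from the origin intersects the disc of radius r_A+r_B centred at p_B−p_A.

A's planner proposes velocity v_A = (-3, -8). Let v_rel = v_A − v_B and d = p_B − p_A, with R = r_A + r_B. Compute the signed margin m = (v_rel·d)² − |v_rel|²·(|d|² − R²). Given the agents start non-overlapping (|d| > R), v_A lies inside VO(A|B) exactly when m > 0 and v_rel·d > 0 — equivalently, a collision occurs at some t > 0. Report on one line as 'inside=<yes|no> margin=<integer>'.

d = (4, -13),  |d|² = 185;  R = 4+7 = 11,  c = 185−11² = 64
v_rel = (-2, -11),  |v_rel|² = 125;  v_rel·d = (-2)·(4) + (-11)·(-13) = 135
125·t² − 270·t + 64 = 0  ⇒  m = 135² − 125·64 = 10225
m = 10225 > 0,  v_rel·d = 135 > 0  ⇒  inside

inside=yes margin=10225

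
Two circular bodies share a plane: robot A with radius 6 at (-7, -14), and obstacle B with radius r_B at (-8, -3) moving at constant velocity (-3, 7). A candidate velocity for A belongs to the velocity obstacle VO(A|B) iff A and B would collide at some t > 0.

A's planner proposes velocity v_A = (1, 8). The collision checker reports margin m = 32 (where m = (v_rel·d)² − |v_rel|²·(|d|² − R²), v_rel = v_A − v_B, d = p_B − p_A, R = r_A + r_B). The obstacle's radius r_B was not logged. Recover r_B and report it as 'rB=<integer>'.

m = 32
d = (-1, 11);  v_rel = (4, 1),  |v_rel|² = 17
v_rel×d = (4)·(11) − (1)·(-1) = 45
since m = R²·17 − 45²:  R² = (2025 + 32) / 17 = 121
R = √121 = 11  ⇒  r_B = 11 − 6 = 5

rB=5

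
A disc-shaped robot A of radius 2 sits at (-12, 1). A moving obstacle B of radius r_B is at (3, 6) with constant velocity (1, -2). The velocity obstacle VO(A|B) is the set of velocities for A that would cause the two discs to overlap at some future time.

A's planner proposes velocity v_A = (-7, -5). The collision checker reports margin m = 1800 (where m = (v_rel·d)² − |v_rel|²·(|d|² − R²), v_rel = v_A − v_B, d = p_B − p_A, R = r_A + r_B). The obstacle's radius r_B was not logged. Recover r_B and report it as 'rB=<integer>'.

m = 1800
d = (15, 5);  v_rel = (-8, -3),  |v_rel|² = 73
v_rel×d = (-8)·(5) − (-3)·(15) = 5
since m = R²·73 − 5²:  R² = (25 + 1800) / 73 = 25
R = √25 = 5  ⇒  r_B = 5 − 2 = 3

rB=3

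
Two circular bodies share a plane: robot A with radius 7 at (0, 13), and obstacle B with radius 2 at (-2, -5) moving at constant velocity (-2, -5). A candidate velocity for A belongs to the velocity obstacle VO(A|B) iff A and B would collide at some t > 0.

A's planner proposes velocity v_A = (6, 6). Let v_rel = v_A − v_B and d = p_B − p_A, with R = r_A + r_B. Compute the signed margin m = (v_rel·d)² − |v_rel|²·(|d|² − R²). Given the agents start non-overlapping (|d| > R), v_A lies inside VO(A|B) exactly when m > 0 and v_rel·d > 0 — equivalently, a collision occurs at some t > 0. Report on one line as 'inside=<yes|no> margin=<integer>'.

d = (-2, -18),  |d|² = 328;  R = 7+2 = 9,  c = 328−9² = 247
v_rel = (8, 11),  |v_rel|² = 185;  v_rel·d = (8)·(-2) + (11)·(-18) = -214
185·t² + 428·t + 247 = 0  ⇒  m = (-214)² − 185·247 = 101
m = 101 > 0,  v_rel·d = -214 < 0  ⇒  outside

inside=no margin=101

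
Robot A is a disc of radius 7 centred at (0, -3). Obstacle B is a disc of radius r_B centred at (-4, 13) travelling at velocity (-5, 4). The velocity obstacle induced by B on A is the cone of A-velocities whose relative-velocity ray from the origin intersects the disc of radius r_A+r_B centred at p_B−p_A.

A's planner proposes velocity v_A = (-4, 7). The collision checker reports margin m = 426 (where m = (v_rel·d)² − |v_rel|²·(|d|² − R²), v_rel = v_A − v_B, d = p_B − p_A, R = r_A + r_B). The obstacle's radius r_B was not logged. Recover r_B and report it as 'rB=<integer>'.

m = 426
d = (-4, 16);  v_rel = (1, 3),  |v_rel|² = 10
v_rel×d = (1)·(16) − (3)·(-4) = 28
since m = R²·10 − 28²:  R² = (784 + 426) / 10 = 121
R = √121 = 11  ⇒  r_B = 11 − 7 = 4

rB=4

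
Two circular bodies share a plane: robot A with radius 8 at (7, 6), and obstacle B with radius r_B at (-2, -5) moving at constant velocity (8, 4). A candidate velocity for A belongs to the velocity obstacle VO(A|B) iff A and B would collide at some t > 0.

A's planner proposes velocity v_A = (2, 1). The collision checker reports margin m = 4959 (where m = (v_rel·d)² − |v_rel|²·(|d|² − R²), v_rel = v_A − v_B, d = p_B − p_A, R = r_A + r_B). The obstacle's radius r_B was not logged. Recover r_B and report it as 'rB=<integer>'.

m = 4959
d = (-9, -11);  v_rel = (-6, -3),  |v_rel|² = 45
v_rel×d = (-6)·(-11) − (-3)·(-9) = 39
since m = R²·45 − 39²:  R² = (1521 + 4959) / 45 = 144
R = √144 = 12  ⇒  r_B = 12 − 8 = 4

rB=4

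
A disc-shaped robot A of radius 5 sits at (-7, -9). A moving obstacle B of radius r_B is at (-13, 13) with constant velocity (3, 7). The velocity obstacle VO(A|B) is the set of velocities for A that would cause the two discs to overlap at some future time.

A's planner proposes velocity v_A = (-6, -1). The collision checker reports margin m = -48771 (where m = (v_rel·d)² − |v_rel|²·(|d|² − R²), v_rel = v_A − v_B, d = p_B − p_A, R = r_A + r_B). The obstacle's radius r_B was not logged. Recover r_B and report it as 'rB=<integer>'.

m = -48771
d = (-6, 22);  v_rel = (-9, -8),  |v_rel|² = 145
v_rel×d = (-9)·(22) − (-8)·(-6) = -246
since m = R²·145 − (-246)²:  R² = (60516 + -48771) / 145 = 81
R = √81 = 9  ⇒  r_B = 9 − 5 = 4

rB=4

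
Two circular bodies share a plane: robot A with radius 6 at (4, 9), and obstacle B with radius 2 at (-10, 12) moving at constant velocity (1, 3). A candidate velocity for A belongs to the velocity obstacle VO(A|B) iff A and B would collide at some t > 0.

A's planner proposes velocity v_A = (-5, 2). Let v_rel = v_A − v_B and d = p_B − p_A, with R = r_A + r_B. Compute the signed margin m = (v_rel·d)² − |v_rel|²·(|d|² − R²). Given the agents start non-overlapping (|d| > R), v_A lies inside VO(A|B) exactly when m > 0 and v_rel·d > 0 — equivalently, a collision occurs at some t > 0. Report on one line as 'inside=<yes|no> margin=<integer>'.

d = (-14, 3),  |d|² = 205;  R = 6+2 = 8,  c = 205−8² = 141
v_rel = (-6, -1),  |v_rel|² = 37;  v_rel·d = (-6)·(-14) + (-1)·(3) = 81
37·t² − 162·t + 141 = 0  ⇒  m = 81² − 37·141 = 1344
m = 1344 > 0,  v_rel·d = 81 > 0  ⇒  inside

inside=yes margin=1344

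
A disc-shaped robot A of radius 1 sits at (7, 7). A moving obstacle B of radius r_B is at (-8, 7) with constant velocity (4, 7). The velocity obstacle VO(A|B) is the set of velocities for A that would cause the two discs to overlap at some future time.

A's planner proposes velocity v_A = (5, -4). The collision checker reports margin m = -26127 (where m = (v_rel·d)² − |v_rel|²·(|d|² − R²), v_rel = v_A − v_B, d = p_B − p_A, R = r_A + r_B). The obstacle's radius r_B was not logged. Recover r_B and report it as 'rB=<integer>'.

m = -26127
d = (-15, 0);  v_rel = (1, -11),  |v_rel|² = 122
v_rel×d = (1)·(0) − (-11)·(-15) = -165
since m = R²·122 − (-165)²:  R² = (27225 + -26127) / 122 = 9
R = √9 = 3  ⇒  r_B = 3 − 1 = 2

rB=2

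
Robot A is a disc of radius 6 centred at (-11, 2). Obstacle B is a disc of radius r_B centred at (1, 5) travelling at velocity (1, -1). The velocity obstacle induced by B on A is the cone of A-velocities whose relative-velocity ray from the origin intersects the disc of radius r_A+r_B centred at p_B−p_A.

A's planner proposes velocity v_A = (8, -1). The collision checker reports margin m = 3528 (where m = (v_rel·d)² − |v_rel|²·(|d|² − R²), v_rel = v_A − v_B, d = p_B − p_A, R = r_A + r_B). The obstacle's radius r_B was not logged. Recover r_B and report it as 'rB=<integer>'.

m = 3528
d = (12, 3);  v_rel = (7, 0),  |v_rel|² = 49
v_rel×d = (7)·(3) − (0)·(12) = 21
since m = R²·49 − 21²:  R² = (441 + 3528) / 49 = 81
R = √81 = 9  ⇒  r_B = 9 − 6 = 3

rB=3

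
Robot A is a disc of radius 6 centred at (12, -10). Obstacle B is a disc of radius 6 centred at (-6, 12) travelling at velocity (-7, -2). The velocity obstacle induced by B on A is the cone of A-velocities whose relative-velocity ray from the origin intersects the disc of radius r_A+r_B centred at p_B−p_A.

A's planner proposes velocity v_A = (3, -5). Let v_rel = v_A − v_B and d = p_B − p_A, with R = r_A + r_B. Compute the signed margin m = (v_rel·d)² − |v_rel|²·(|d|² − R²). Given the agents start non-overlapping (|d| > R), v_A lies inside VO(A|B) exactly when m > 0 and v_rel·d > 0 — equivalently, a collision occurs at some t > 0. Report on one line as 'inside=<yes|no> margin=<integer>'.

d = (-18, 22),  |d|² = 808;  R = 6+6 = 12,  c = 808−12² = 664
v_rel = (10, -3),  |v_rel|² = 109;  v_rel·d = (10)·(-18) + (-3)·(22) = -246
109·t² + 492·t + 664 = 0  ⇒  m = (-246)² − 109·664 = -11860
m = -11860 < 0,  v_rel·d = -246 < 0  ⇒  outside

inside=no margin=-11860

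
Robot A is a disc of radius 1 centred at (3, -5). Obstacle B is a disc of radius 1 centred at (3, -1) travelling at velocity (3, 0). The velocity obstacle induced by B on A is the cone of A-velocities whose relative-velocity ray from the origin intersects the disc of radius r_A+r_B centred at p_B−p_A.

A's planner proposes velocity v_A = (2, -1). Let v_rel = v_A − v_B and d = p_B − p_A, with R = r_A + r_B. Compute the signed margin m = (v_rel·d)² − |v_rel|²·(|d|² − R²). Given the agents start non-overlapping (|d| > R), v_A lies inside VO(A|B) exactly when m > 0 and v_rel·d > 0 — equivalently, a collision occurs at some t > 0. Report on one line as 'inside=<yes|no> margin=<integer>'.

d = (0, 4),  |d|² = 16;  R = 1+1 = 2,  c = 16−2² = 12
v_rel = (-1, -1),  |v_rel|² = 2;  v_rel·d = (-1)·(0) + (-1)·(4) = -4
2·t² + 8·t + 12 = 0  ⇒  m = (-4)² − 2·12 = -8
m = -8 < 0,  v_rel·d = -4 < 0  ⇒  outside

inside=no margin=-8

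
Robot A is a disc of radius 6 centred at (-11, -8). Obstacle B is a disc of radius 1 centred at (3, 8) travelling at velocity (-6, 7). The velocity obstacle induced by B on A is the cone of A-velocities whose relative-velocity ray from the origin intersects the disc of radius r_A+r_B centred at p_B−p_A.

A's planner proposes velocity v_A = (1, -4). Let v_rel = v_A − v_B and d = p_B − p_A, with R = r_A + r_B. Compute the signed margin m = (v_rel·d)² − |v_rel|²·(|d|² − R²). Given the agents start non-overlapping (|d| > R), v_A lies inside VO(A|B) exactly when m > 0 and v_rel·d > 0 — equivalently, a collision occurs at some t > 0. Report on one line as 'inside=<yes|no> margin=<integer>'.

d = (14, 16),  |d|² = 452;  R = 6+1 = 7,  c = 452−7² = 403
v_rel = (7, -11),  |v_rel|² = 170;  v_rel·d = (7)·(14) + (-11)·(16) = -78
170·t² + 156·t + 403 = 0  ⇒  m = (-78)² − 170·403 = -62426
m = -62426 < 0,  v_rel·d = -78 < 0  ⇒  outside

inside=no margin=-62426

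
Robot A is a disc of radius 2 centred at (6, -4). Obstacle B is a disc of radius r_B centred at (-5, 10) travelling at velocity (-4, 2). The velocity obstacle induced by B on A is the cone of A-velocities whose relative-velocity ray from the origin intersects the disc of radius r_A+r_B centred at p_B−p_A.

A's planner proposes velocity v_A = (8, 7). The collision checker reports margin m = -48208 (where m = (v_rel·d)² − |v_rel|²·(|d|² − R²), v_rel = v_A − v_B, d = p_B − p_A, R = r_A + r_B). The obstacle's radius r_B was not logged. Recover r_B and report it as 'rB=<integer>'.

m = -48208
d = (-11, 14);  v_rel = (12, 5),  |v_rel|² = 169
v_rel×d = (12)·(14) − (5)·(-11) = 223
since m = R²·169 − 223²:  R² = (49729 + -48208) / 169 = 9
R = √9 = 3  ⇒  r_B = 3 − 2 = 1

rB=1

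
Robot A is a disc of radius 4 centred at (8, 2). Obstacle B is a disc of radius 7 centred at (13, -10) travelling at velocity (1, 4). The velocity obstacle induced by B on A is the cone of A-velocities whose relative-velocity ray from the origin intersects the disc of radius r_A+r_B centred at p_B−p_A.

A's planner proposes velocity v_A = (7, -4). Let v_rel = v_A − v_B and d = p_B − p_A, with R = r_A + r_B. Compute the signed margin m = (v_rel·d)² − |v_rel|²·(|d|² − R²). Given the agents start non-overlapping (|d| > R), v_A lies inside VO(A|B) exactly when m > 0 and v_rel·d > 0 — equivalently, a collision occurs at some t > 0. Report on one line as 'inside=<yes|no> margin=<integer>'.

d = (5, -12),  |d|² = 169;  R = 4+7 = 11,  c = 169−11² = 48
v_rel = (6, -8),  |v_rel|² = 100;  v_rel·d = (6)·(5) + (-8)·(-12) = 126
100·t² − 252·t + 48 = 0  ⇒  m = 126² − 100·48 = 11076
m = 11076 > 0,  v_rel·d = 126 > 0  ⇒  inside

inside=yes margin=11076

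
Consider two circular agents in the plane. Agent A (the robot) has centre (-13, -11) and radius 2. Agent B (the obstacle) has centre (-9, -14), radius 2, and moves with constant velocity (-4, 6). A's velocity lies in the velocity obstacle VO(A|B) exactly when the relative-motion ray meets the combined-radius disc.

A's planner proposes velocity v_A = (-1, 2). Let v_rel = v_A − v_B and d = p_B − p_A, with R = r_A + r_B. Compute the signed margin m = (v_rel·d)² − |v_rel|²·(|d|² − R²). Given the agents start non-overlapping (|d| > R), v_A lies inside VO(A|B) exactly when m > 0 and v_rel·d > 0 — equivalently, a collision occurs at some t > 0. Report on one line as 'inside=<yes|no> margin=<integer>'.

d = (4, -3),  |d|² = 25;  R = 2+2 = 4,  c = 25−4² = 9
v_rel = (3, -4),  |v_rel|² = 25;  v_rel·d = (3)·(4) + (-4)·(-3) = 24
25·t² − 48·t + 9 = 0  ⇒  m = 24² − 25·9 = 351
m = 351 > 0,  v_rel·d = 24 > 0  ⇒  inside

inside=yes margin=351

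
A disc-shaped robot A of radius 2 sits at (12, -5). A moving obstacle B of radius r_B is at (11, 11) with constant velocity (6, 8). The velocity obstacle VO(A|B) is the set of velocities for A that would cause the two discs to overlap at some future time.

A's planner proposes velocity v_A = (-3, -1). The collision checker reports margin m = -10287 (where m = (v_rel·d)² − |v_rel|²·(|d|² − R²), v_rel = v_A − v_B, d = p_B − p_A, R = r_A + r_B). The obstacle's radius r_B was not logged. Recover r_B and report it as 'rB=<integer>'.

m = -10287
d = (-1, 16);  v_rel = (-9, -9),  |v_rel|² = 162
v_rel×d = (-9)·(16) − (-9)·(-1) = -153
since m = R²·162 − (-153)²:  R² = (23409 + -10287) / 162 = 81
R = √81 = 9  ⇒  r_B = 9 − 2 = 7

rB=7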